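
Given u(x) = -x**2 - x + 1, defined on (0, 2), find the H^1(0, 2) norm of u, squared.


||u||_{H^1}^2 = 152/5

The H^1 norm (squared) on an interval (0, L) is
  ||u||_{H^1}^2 = ∫_0^L u(x)^2 dx + ∫_0^L u'(x)^2 dx.
Compute u'(x) = -2*x - 1.
Then u(x)^2 = x**4 + 2*x**3 - x**2 - 2*x + 1 and u'(x)^2 = 4*x**2 + 4*x + 1.
Integrate each monomial from 0 to 2 using ∫_0^2 c·x^n dx = c·2^(n+1)/(n+1):
  ∫_0^2 u(x)^2 dx = ∫_0^2 (x^4 + 2*x^3 - x^2 - 2*x + 1) dx. Term by term:
    ∫_0^2 x^4 dx = 32/5;  ∫_0^2 2*x^3 dx = 8;  ∫_0^2 -x^2 dx = -8/3;
    ∫_0^2 -2*x dx = -4;  ∫_0^2 1 dx = 2.
  Sum: 32/5 + 8 − 8/3 − 4 + 2 = 146/15.
  ∫_0^2 u'(x)^2 dx = ∫_0^2 (4*x^2 + 4*x + 1) dx. Term by term:
    ∫_0^2 4*x^2 dx = 32/3;  ∫_0^2 4*x dx = 8;  ∫_0^2 1 dx = 2.
  Sum: 32/3 + 8 + 2 = 62/3.
Adding: ||u||_{H^1}^2 = 146/15 + 62/3 = 152/5.


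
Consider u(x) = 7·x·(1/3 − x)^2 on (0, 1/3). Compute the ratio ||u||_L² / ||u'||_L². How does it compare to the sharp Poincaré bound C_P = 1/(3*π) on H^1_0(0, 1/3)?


||u||_L² / ||u'||_L² = sqrt(14)/42 < C_P = 1/(3*π).

u(x) = 7·x·(1/3 − x)^2, so u'(x) = 21*x^2 - 28*x/3 + 7/9.
u(x) = 7·x·(1/3 − x)^2 vanishes at x = 0 and x = 1/3, so u ∈ H^1_0(0, 1/3). Differentiate via the product rule and integrate the resulting polynomials term by term.
  ∫_0^1/3 u² dx = ∫_0^1/3 (49*x^6 - 196*x^5/3 + 98*x^4/3 - 196*x^3/27 + 49*x^2/81) dx. Term by term:
    ∫_0^1/3 49*x^6 dx = 7/2187;  ∫_0^1/3 -196*x^5/3 dx = -98/6561;  ∫_0^1/3 98*x^4/3 dx = 98/3645;
    ∫_0^1/3 -196*x^3/27 dx = -49/2187;  ∫_0^1/3 49*x^2/81 dx = 49/6561.
  Sum: 7/2187 − 98/6561 + 98/3645 − 49/2187 + 49/6561 = 7/32805.
  ∫_0^1/3 (u')² dx = ∫_0^1/3 (441*x^4 - 392*x^3 + 1078*x^2/9 - 392*x/27 + 49/81) dx. Term by term:
    ∫_0^1/3 441*x^4 dx = 49/135;  ∫_0^1/3 -392*x^3 dx = -98/81;  ∫_0^1/3 1078*x^2/9 dx = 1078/729;
    ∫_0^1/3 -392*x/27 dx = -196/243;  ∫_0^1/3 49/81 dx = 49/243.
  Sum: 49/135 − 98/81 + 1078/729 − 196/243 + 49/243 = 98/3645.
∫_0^1/3 u² dx = 7/32805, so ||u||_L² = sqrt(35)/405.
∫_0^1/3 (u')² dx = 98/3645, so ||u'||_L² = 7*sqrt(10)/135.
Ratio ||u||_L² / ||u'||_L² = sqrt(14)/42.
Sharp Poincaré constant on H^1_0(0, 1/3) is C_P = L/π = 1/(3*π), achieved by sin(3*π·x).
A polynomial bump cannot attain the sharp Poincaré constant (only the first sine eigenfunction does), so the ratio is strictly less than C_P, consistent with ||u||_L² ≤ C_P ||u'||_L².


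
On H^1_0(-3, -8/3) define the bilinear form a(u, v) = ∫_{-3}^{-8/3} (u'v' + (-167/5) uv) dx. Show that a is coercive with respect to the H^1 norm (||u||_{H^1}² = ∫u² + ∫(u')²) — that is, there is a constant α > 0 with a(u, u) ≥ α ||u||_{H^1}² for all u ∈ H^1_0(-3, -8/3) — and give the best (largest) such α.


α = (-167 + 45*π^2)/(5*(1 + 9*π^2))

Coercivity of a(·,·) on H^1_0(-3, -8/3) means a(u, u) ≥ α ||u||_{H^1}² for every u ∈ H^1_0.
The interval has length L = 1/3, and Poincaré/coercivity depend only on L. Here a(u, u) = ∫(u')² + (-167/5)·∫u².
Here c = -167/5 < 0 with |c| < (π/L)² = 9*π^2, so coercivity still holds. The condition a(u,u) ≥ α||u||_{H^1}² reads (1−α)∫(u')² ≥ (α−c)∫u². Any admissible α is ≤ 1 (rapidly oscillating u have ∫u²/∫(u')² → 0), and α = 1 would force 0 ≥ (1−c)∫u², impossible since c < 1; so 1−α > 0. By the sharp Poincaré inequality on H^1_0 of an interval of length L, ∫(u')² ≥ (π/L)²∫u² with equality for the first sine mode sin(π(x−x₀)/L) (x₀ the left endpoint), so the inequality holds for all u iff (1−α)(π/L)² ≥ α − c, i.e. α ≤ ((π/L)² + c)/((π/L)² + 1) = (1 + c(L/π)²)/(1 + (L/π)²). (Direct route, valid since c ≤ 0: Poincaré gives c∫u² ≥ c(L/π)²∫(u')², so a(u,u) ≥ (1 + c(L/π)²)∫(u')², while ||u||_{H^1}² ≤ (1 + (L/π)²)∫(u')²; dividing yields the same α.) With (π/L)² = 9*π^2 and c = -167/5, the largest admissible constant is α = ((π/L)² + c)/((π/L)² + 1).
Simplifying, α = (-167 + 45*π^2)/(5*(1 + 9*π^2)).


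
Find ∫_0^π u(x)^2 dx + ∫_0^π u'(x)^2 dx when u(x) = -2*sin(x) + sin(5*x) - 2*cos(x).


||u||_{H^1(0,π)}^2 = 21*π

u'(x) = 2*sin(x) - 2*cos(x) + 5*cos(5*x).
Expand u² and (u')² and integrate term by term on (0, π), using: for integers n ≥ 1, ∫_0^π sin²(nx) dx = ∫_0^π cos²(nx) dx = π/2; for n ≠ n', ∫_0^π sin(nx)sin(n'x) dx = ∫_0^π cos(nx)cos(n'x) dx = 0; and by product-to-sum, ∫_0^π sin(nx)cos(n'x) dx = ½∫_0^π [sin((n+n')x) + sin((n−n')x)] dx, which is 0 when n+n' is even and 2n/(n²−n'²) when n+n' is odd (it need not vanish on (0, π)).
  u² squared terms: (-2)²·∫cos(x)² dx = 4·π/2 = 2*π;  (-2)²·∫sin(x)² dx = 4·π/2 = 2*π;  (1)²·∫sin(5x)² dx = 1·π/2 = π/2.
  u² cross terms: 2·(-2)·(-2)·∫cos(x)·sin(x) dx = 8·(0) = 0;  2·(-2)·(1)·∫cos(x)·sin(5x) dx = -4·(0) = 0;  2·(-2)·(1)·∫sin(x)·sin(5x) dx = -4·(0) = 0.
  So ∫_0^π u² dx = 2*π + 2*π + π/2 + 0 + 0 + 0 = 9*π/2.
  (u')² squared terms: (-2)²·∫cos(x)² dx = 4·π/2 = 2*π;  (2)²·∫sin(x)² dx = 4·π/2 = 2*π;  (5)²·∫cos(5x)² dx = 25·π/2 = 25*π/2.
  (u')² cross terms: 2·(-2)·(2)·∫cos(x)·sin(x) dx = -8·(0) = 0;  2·(-2)·(5)·∫cos(x)·cos(5x) dx = -20·(0) = 0;  2·(2)·(5)·∫sin(x)·cos(5x) dx = 20·(0) = 0.
  So ∫_0^π (u')² dx = 2*π + 2*π + 25*π/2 + 0 + 0 + 0 = 33*π/2.
||u||_{H^1}^2 = (9*π/2) + (33*π/2) = 21*π.


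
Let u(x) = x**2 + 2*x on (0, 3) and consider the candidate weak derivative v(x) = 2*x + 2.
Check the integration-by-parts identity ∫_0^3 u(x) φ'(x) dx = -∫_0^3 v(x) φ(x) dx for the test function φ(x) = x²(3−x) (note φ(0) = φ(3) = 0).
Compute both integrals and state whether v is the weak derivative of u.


LHS = -189/5, RHS = -189/5. Yes, v = u' weakly.

u(x) = x**2 + 2*x, classical derivative u'(x) = 2*x + 2.
φ(x) = x²(3−x), so φ'(x) = 3*x*(2 - x).
Note φ(0) = φ(3) = 0, so the boundary term u·φ vanishes.
LHS = ∫_0^3 u(x) φ'(x) dx = ∫_0^3 (-3*x^4 + 12*x^2) dx. Term by term:
  ∫_0^3 -3*x^4 dx = -729/5;  ∫_0^3 12*x^2 dx = 108.
Sum: -729/5 + 108 = -189/5.
So LHS = -189/5.
∫_0^3 v(x) φ(x) dx = ∫_0^3 (-2*x^4 + 4*x^3 + 6*x^2) dx. Term by term:
  ∫_0^3 -2*x^4 dx = -486/5;  ∫_0^3 4*x^3 dx = 81;  ∫_0^3 6*x^2 dx = 54.
Sum: -486/5 + 81 + 54 = 189/5.
So RHS = -∫_0^3 v(x) φ(x) dx = -189/5.
LHS = RHS, so the identity holds for this test φ.
Moreover u is smooth here and v(x) = u'(x) = 2*x + 2 pointwise, so the identity holds for every test function. Hence v is the weak derivative of u.


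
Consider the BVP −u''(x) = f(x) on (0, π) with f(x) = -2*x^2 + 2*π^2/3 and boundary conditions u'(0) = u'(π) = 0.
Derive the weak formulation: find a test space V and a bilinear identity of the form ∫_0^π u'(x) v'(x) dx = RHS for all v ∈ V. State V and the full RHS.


V = H^1(0, π) (no boundary constraint on v; u is determined up to an additive constant); weak form: ∫_0^π u'v' dx = ∫_0^π (-2*x^2 + 2*π^2/3) v dx for all v ∈ V.

Multiply both sides by a test function v and integrate from 0 to π:
  ∫_0^π −u''(x) v(x) dx = ∫_0^π f(x) v(x) dx.
Integrate the LHS by parts once:
  ∫_0^π −u'' v dx = −[u'(x) v(x)]_0^π + ∫_0^π u'(x) v'(x) dx.
Thus ∫_0^π u'(x) v'(x) dx = ∫_0^π f(x) v(x) dx + [u'(x) v(x)]_0^π.
Choose V so that boundary terms are either known or forced to vanish.
u has homogeneous Neumann: u'(0) = u'(π) = 0. So [u' v]_0^π = 0·v(π) − 0·v(0) = 0 for any v; take V = H^1(0, π).
Weak formulation: find u (satisfying any essential BC) such that ∫_0^π u'(x) v'(x) dx = ∫_0^π f v dx for all v ∈ V (homogeneous Neumann, so boundary terms vanish).
Substituting f(x) = -2*x^2 + 2*π^2/3, the right-hand side is ∫_0^π (-2*x^2 + 2*π^2/3) v dx.
Compatibility check (pure Neumann): taking v ≡ 1 ∈ V gives 0 = ∫_0^π f dx + (0) − (0), i.e. ∫_0^π f dx must equal u'(0) − u'(π) = 0. Indeed ∫_0^π (-2*x^2 + 2*π^2/3) dx = 0, so the data are compatible. The solution is then unique only up to an additive constant (fix it e.g. by requiring ∫_0^π u dx = 0).


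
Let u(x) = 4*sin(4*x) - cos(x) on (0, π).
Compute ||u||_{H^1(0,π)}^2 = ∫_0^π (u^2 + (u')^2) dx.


||u||_{H^1(0,π)}^2 = -128/15 + 137*π

u'(x) = sin(x) + 16*cos(4*x).
Expand u² and (u')² and integrate term by term on (0, π), using: for integers n ≥ 1, ∫_0^π sin²(nx) dx = ∫_0^π cos²(nx) dx = π/2; for n ≠ n', ∫_0^π sin(nx)sin(n'x) dx = ∫_0^π cos(nx)cos(n'x) dx = 0; and by product-to-sum, ∫_0^π sin(nx)cos(n'x) dx = ½∫_0^π [sin((n+n')x) + sin((n−n')x)] dx, which is 0 when n+n' is even and 2n/(n²−n'²) when n+n' is odd (it need not vanish on (0, π)).
  u² squared terms: (-1)²·∫cos(x)² dx = 1·π/2 = π/2;  (4)²·∫sin(4x)² dx = 16·π/2 = 8*π.
  u² cross terms: 2·(-1)·(4)·∫cos(x)·sin(4x) dx = -8·(8/15) = -64/15.
  So ∫_0^π u² dx = π/2 + 8*π − 64/15 = -64/15 + 17*π/2.
  (u')² squared terms: (16)²·∫cos(4x)² dx = 256·π/2 = 128*π;  (1)²·∫sin(x)² dx = 1·π/2 = π/2.
  (u')² cross terms: 2·(16)·(1)·∫cos(4x)·sin(x) dx = 32·(-2/15) = -64/15.
  So ∫_0^π (u')² dx = 128*π + π/2 − 64/15 = -64/15 + 257*π/2.
||u||_{H^1}^2 = (-64/15 + 17*π/2) + (-64/15 + 257*π/2) = -128/15 + 137*π.


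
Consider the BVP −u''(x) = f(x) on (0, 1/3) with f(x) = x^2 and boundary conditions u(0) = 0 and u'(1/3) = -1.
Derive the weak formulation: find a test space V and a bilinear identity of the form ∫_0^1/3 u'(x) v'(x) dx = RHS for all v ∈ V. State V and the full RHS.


V = {v ∈ H^1(0, 1/3) : v(0) = 0} (test functions vanish at x = 0 where u is specified); weak form: ∫_0^1/3 u'v' dx = ∫_0^1/3 (x^2) v dx − v(1/3) for all v ∈ V.

Multiply both sides by a test function v and integrate from 0 to 1/3:
  ∫_0^1/3 −u''(x) v(x) dx = ∫_0^1/3 f(x) v(x) dx.
Integrate the LHS by parts once:
  ∫_0^1/3 −u'' v dx = −[u'(x) v(x)]_0^1/3 + ∫_0^1/3 u'(x) v'(x) dx.
Thus ∫_0^1/3 u'(x) v'(x) dx = ∫_0^1/3 f(x) v(x) dx + [u'(x) v(x)]_0^1/3.
Choose V so that boundary terms are either known or forced to vanish.
Mixed BC: u(0) = 0 (Dirichlet) and u'(1/3) = -1 (Neumann). Define V = {v ∈ H^1(0, 1/3) : v(0) = 0}. Then [u' v]_0^1/3 = u'(1/3)·v(1/3) − u'(0)·0 = − v(1/3).
Weak formulation: find u (satisfying any essential BC) such that ∫_0^1/3 u'(x) v'(x) dx = ∫_0^1/3 f v dx − v(1/3) for all v ∈ V (Dirichlet at 0 absorbed into V; Neumann datum at x = 1/3 contributes the boundary term).
Substituting f(x) = x^2, the right-hand side is ∫_0^1/3 (x^2) v dx − v(1/3).


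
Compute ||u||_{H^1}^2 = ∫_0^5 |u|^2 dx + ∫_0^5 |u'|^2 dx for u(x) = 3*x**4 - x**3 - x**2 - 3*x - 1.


||u||_{H^1}^2 = 247976725/84

The H^1 norm (squared) on an interval (0, L) is
  ||u||_{H^1}^2 = ∫_0^L u(x)^2 dx + ∫_0^L u'(x)^2 dx.
Compute u'(x) = 12*x**3 - 3*x**2 - 2*x - 3.
Then u(x)^2 = 9*x**8 - 6*x**7 - 5*x**6 - 16*x**5 + x**4 + 8*x**3 + 11*x**2 + 6*x + 1 and u'(x)^2 = 144*x**6 - 72*x**5 - 39*x**4 - 60*x**3 + 22*x**2 + 12*x + 9.
Integrate each monomial from 0 to 5 using ∫_0^5 c·x^n dx = c·5^(n+1)/(n+1):
  ∫_0^5 u(x)^2 dx = ∫_0^5 (9*x^8 - 6*x^7 - 5*x^6 - 16*x^5 + x^4 + 8*x^3 + 11*x^2 + 6*x + 1) dx. Term by term:
    ∫_0^5 9*x^8 dx = 1953125;  ∫_0^5 -6*x^7 dx = -1171875/4;  ∫_0^5 -5*x^6 dx = -390625/7;
    ∫_0^5 -16*x^5 dx = -125000/3;  ∫_0^5 x^4 dx = 625;  ∫_0^5 8*x^3 dx = 1250;
    ∫_0^5 11*x^2 dx = 1375/3;  ∫_0^5 6*x dx = 75;  ∫_0^5 1 dx = 5.
  Sum: 1953125 − 1171875/4 − 390625/7 − 125000/3 + 625 + 1250 + 1375/3 + 75 + 5 = 131468345/84.
  ∫_0^5 u'(x)^2 dx = ∫_0^5 (144*x^6 - 72*x^5 - 39*x^4 - 60*x^3 + 22*x^2 + 12*x + 9) dx. Term by term:
    ∫_0^5 144*x^6 dx = 11250000/7;  ∫_0^5 -72*x^5 dx = -187500;  ∫_0^5 -39*x^4 dx = -24375;
    ∫_0^5 -60*x^3 dx = -9375;  ∫_0^5 22*x^2 dx = 2750/3;  ∫_0^5 12*x dx = 150;
    ∫_0^5 9 dx = 45.
  Sum: 11250000/7 − 187500 − 24375 − 9375 + 2750/3 + 150 + 45 = 29127095/21.
Adding: ||u||_{H^1}^2 = 131468345/84 + 29127095/21 = 247976725/84.


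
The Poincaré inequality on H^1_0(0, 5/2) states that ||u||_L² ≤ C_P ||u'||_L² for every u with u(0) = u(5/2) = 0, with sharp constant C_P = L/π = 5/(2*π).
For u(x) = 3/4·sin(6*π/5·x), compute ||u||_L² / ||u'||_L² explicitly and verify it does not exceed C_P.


||u||_L² / ||u'||_L² = 5/(6*π) < C_P = 5/(2*π).

u(x) = 3/4·sin(6*π/5·x), so u'(x) = 9*π*cos(6*π*x/5)/10.
Writing u(x) = A·sin(kπx/L) with A = 3/4 and k = 3, use ∫_0^L sin²(kπx/L) dx = L/2 and ∫_0^L cos²(kπx/L) dx = L/2.
u² = 9/16·sin²(6*π/5·x) and (u')² = 81*π^2/100·cos²(6*π/5·x), and each of sin², cos² integrates to L/2 = 5/4 over (0, 5/2).
∫_0^5/2 u² dx = 45/64, so ||u||_L² = 3*sqrt(5)/8.
∫_0^5/2 (u')² dx = 81*π^2/80, so ||u'||_L² = 9*sqrt(5)*π/20.
Ratio ||u||_L² / ||u'||_L² = 5/(6*π).
Sharp Poincaré constant on H^1_0(0, 5/2) is C_P = L/π = 5/(2*π), achieved by sin(2*π/5·x).
This is the k = 3 harmonic; the ratio L/(kπ) is strictly less than C_P = L/π, consistent with the sharp inequality ||u||_L² ≤ C_P ||u'||_L².


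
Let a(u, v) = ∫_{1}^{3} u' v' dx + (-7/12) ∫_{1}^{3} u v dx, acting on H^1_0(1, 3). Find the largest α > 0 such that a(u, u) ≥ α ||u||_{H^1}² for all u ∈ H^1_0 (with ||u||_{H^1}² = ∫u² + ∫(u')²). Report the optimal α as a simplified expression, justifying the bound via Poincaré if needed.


α = (-7/3 + π^2)/(4 + π^2)

Coercivity of a(·,·) on H^1_0(1, 3) means a(u, u) ≥ α ||u||_{H^1}² for every u ∈ H^1_0.
The interval has length L = 2, and Poincaré/coercivity depend only on L. Here a(u, u) = ∫(u')² + (-7/12)·∫u².
Here c = -7/12 < 0 with |c| < (π/L)² = π^2/4, so coercivity still holds. The condition a(u,u) ≥ α||u||_{H^1}² reads (1−α)∫(u')² ≥ (α−c)∫u². Any admissible α is ≤ 1 (rapidly oscillating u have ∫u²/∫(u')² → 0), and α = 1 would force 0 ≥ (1−c)∫u², impossible since c < 1; so 1−α > 0. By the sharp Poincaré inequality on H^1_0 of an interval of length L, ∫(u')² ≥ (π/L)²∫u² with equality for the first sine mode sin(π(x−x₀)/L) (x₀ the left endpoint), so the inequality holds for all u iff (1−α)(π/L)² ≥ α − c, i.e. α ≤ ((π/L)² + c)/((π/L)² + 1) = (1 + c(L/π)²)/(1 + (L/π)²). (Direct route, valid since c ≤ 0: Poincaré gives c∫u² ≥ c(L/π)²∫(u')², so a(u,u) ≥ (1 + c(L/π)²)∫(u')², while ||u||_{H^1}² ≤ (1 + (L/π)²)∫(u')²; dividing yields the same α.) With (π/L)² = π^2/4 and c = -7/12, the largest admissible constant is α = ((π/L)² + c)/((π/L)² + 1).
Simplifying, α = (-7/3 + π^2)/(4 + π^2).


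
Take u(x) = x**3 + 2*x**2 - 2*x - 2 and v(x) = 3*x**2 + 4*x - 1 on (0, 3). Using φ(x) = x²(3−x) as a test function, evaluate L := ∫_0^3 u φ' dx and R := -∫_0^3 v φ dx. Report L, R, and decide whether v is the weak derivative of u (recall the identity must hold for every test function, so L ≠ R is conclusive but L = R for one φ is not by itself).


LHS = -108, RHS = -459/4. No, v is not the weak derivative of u.

u(x) = x**3 + 2*x**2 - 2*x - 2, classical derivative u'(x) = 3*x**2 + 4*x - 2.
φ(x) = x²(3−x), so φ'(x) = 3*x*(2 - x).
Note φ(0) = φ(3) = 0, so the boundary term u·φ vanishes.
LHS = ∫_0^3 u(x) φ'(x) dx = ∫_0^3 (-3*x^5 + 18*x^3 - 6*x^2 - 12*x) dx. Term by term:
  ∫_0^3 -3*x^5 dx = -729/2;  ∫_0^3 18*x^3 dx = 729/2;  ∫_0^3 -6*x^2 dx = -54;
  ∫_0^3 -12*x dx = -54.
Sum: -729/2 + 729/2 − 54 − 54 = -108.
So LHS = -108.
∫_0^3 v(x) φ(x) dx = ∫_0^3 (-3*x^5 + 5*x^4 + 13*x^3 - 3*x^2) dx. Term by term:
  ∫_0^3 -3*x^5 dx = -729/2;  ∫_0^3 5*x^4 dx = 243;  ∫_0^3 13*x^3 dx = 1053/4;
  ∫_0^3 -3*x^2 dx = -27.
Sum: -729/2 + 243 + 1053/4 − 27 = 459/4.
So RHS = -∫_0^3 v(x) φ(x) dx = -459/4.
LHS − RHS = 27/4 ≠ 0, so the identity fails.
(For a valid weak derivative the identity must hold for EVERY test function, in particular this one. The failure shows v is NOT the weak derivative of u.)
Correct weak derivative would be u'(x) = 3*x**2 + 4*x - 2.


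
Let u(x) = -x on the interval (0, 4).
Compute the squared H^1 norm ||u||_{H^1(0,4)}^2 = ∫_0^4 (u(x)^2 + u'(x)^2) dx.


||u||_{H^1}^2 = 76/3

The H^1 norm (squared) on an interval (0, L) is
  ||u||_{H^1}^2 = ∫_0^L u(x)^2 dx + ∫_0^L u'(x)^2 dx.
Compute u'(x) = -1.
Then u(x)^2 = x**2 and u'(x)^2 = 1.
Integrate each monomial from 0 to 4 using ∫_0^4 c·x^n dx = c·4^(n+1)/(n+1):
  ∫_0^4 u(x)^2 dx = ∫_0^4 (x^2) dx. Term by term:
    ∫_0^4 x^2 dx = 64/3.
  ∫_0^4 u'(x)^2 dx = ∫_0^4 (1) dx. Term by term:
    ∫_0^4 1 dx = 4.
Adding: ||u||_{H^1}^2 = 64/3 + 4 = 76/3.


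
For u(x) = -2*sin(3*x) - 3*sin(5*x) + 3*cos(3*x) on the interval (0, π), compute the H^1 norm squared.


||u||_{H^1(0,π)}^2 = 182*π

u'(x) = -9*sin(3*x) - 6*cos(3*x) - 15*cos(5*x).
Expand u² and (u')² and integrate term by term on (0, π), using: for integers n ≥ 1, ∫_0^π sin²(nx) dx = ∫_0^π cos²(nx) dx = π/2; for n ≠ n', ∫_0^π sin(nx)sin(n'x) dx = ∫_0^π cos(nx)cos(n'x) dx = 0; and by product-to-sum, ∫_0^π sin(nx)cos(n'x) dx = ½∫_0^π [sin((n+n')x) + sin((n−n')x)] dx, which is 0 when n+n' is even and 2n/(n²−n'²) when n+n' is odd (it need not vanish on (0, π)).
  u² squared terms: (-3)²·∫sin(5x)² dx = 9·π/2 = 9*π/2;  (-2)²·∫sin(3x)² dx = 4·π/2 = 2*π;  (3)²·∫cos(3x)² dx = 9·π/2 = 9*π/2.
  u² cross terms: 2·(-3)·(-2)·∫sin(5x)·sin(3x) dx = 12·(0) = 0;  2·(-3)·(3)·∫sin(5x)·cos(3x) dx = -18·(0) = 0;  2·(-2)·(3)·∫sin(3x)·cos(3x) dx = -12·(0) = 0.
  So ∫_0^π u² dx = 9*π/2 + 2*π + 9*π/2 + 0 + 0 + 0 = 11*π.
  (u')² squared terms: (-15)²·∫cos(5x)² dx = 225·π/2 = 225*π/2;  (-9)²·∫sin(3x)² dx = 81·π/2 = 81*π/2;  (-6)²·∫cos(3x)² dx = 36·π/2 = 18*π.
  (u')² cross terms: 2·(-15)·(-9)·∫cos(5x)·sin(3x) dx = 270·(0) = 0;  2·(-15)·(-6)·∫cos(5x)·cos(3x) dx = 180·(0) = 0;  2·(-9)·(-6)·∫sin(3x)·cos(3x) dx = 108·(0) = 0.
  So ∫_0^π (u')² dx = 225*π/2 + 81*π/2 + 18*π + 0 + 0 + 0 = 171*π.
||u||_{H^1}^2 = (11*π) + (171*π) = 182*π.


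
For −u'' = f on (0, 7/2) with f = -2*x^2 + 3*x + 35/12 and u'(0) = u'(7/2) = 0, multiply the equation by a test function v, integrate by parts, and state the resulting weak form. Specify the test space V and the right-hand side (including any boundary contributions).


V = H^1(0, 7/2) (no boundary constraint on v; u is determined up to an additive constant); weak form: ∫_0^7/2 u'v' dx = ∫_0^7/2 (-2*x^2 + 3*x + 35/12) v dx for all v ∈ V.

Multiply both sides by a test function v and integrate from 0 to 7/2:
  ∫_0^7/2 −u''(x) v(x) dx = ∫_0^7/2 f(x) v(x) dx.
Integrate the LHS by parts once:
  ∫_0^7/2 −u'' v dx = −[u'(x) v(x)]_0^7/2 + ∫_0^7/2 u'(x) v'(x) dx.
Thus ∫_0^7/2 u'(x) v'(x) dx = ∫_0^7/2 f(x) v(x) dx + [u'(x) v(x)]_0^7/2.
Choose V so that boundary terms are either known or forced to vanish.
u has homogeneous Neumann: u'(0) = u'(7/2) = 0. So [u' v]_0^7/2 = 0·v(7/2) − 0·v(0) = 0 for any v; take V = H^1(0, 7/2).
Weak formulation: find u (satisfying any essential BC) such that ∫_0^7/2 u'(x) v'(x) dx = ∫_0^7/2 f v dx for all v ∈ V (homogeneous Neumann, so boundary terms vanish).
Substituting f(x) = -2*x^2 + 3*x + 35/12, the right-hand side is ∫_0^7/2 (-2*x^2 + 3*x + 35/12) v dx.
Compatibility check (pure Neumann): taking v ≡ 1 ∈ V gives 0 = ∫_0^7/2 f dx + (0) − (0), i.e. ∫_0^7/2 f dx must equal u'(0) − u'(7/2) = 0. Indeed ∫_0^7/2 (-2*x^2 + 3*x + 35/12) dx = 0, so the data are compatible. The solution is then unique only up to an additive constant (fix it e.g. by requiring ∫_0^7/2 u dx = 0).


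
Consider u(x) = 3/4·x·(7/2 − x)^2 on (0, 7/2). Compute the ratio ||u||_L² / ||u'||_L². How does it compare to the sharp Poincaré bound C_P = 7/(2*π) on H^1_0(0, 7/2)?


||u||_L² / ||u'||_L² = sqrt(14)/4 < C_P = 7/(2*π).

u(x) = 3/4·x·(7/2 − x)^2, so u'(x) = 9*x^2/4 - 21*x/2 + 147/16.
u(x) = 3/4·x·(7/2 − x)^2 vanishes at x = 0 and x = 7/2, so u ∈ H^1_0(0, 7/2). Differentiate via the product rule and integrate the resulting polynomials term by term.
  ∫_0^7/2 u² dx = ∫_0^7/2 (9*x^6/16 - 63*x^5/8 + 1323*x^4/32 - 3087*x^3/32 + 21609*x^2/256) dx. Term by term:
    ∫_0^7/2 9*x^6/16 dx = 1058841/2048;  ∫_0^7/2 -63*x^5/8 dx = -2470629/1024;  ∫_0^7/2 1323*x^4/32 dx = 22235661/5120;
    ∫_0^7/2 -3087*x^3/32 dx = -7411887/2048;  ∫_0^7/2 21609*x^2/256 dx = 2470629/2048.
  Sum: 1058841/2048 − 2470629/1024 + 22235661/5120 − 7411887/2048 + 2470629/2048 = 352947/10240.
  ∫_0^7/2 (u')² dx = ∫_0^7/2 (81*x^4/16 - 189*x^3/4 + 4851*x^2/32 - 3087*x/16 + 21609/256) dx. Term by term:
    ∫_0^7/2 81*x^4/16 dx = 1361367/2560;  ∫_0^7/2 -189*x^3/4 dx = -453789/256;  ∫_0^7/2 4851*x^2/32 dx = 554631/256;
    ∫_0^7/2 -3087*x/16 dx = -151263/128;  ∫_0^7/2 21609/256 dx = 151263/512.
  Sum: 1361367/2560 − 453789/256 + 554631/256 − 151263/128 + 151263/512 = 50421/1280.
∫_0^7/2 u² dx = 352947/10240, so ||u||_L² = 343*sqrt(30)/320.
∫_0^7/2 (u')² dx = 50421/1280, so ||u'||_L² = 49*sqrt(105)/80.
Ratio ||u||_L² / ||u'||_L² = sqrt(14)/4.
Sharp Poincaré constant on H^1_0(0, 7/2) is C_P = L/π = 7/(2*π), achieved by sin(2*π/7·x).
A polynomial bump cannot attain the sharp Poincaré constant (only the first sine eigenfunction does), so the ratio is strictly less than C_P, consistent with ||u||_L² ≤ C_P ||u'||_L².


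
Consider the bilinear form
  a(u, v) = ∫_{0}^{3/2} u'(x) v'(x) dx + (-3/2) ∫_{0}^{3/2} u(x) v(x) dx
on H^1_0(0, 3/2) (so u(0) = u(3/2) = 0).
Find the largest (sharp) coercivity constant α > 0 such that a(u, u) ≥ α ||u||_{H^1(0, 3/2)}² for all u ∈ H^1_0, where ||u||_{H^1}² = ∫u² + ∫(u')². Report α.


α = (-27 + 8*π^2)/(2*(9 + 4*π^2))

Coercivity of a(·,·) on H^1_0(0, 3/2) means a(u, u) ≥ α ||u||_{H^1}² for every u ∈ H^1_0.
The interval has length L = 3/2, and Poincaré/coercivity depend only on L. Here a(u, u) = ∫(u')² + (-3/2)·∫u².
Here c = -3/2 < 0 with |c| < (π/L)² = 4*π^2/9, so coercivity still holds. The condition a(u,u) ≥ α||u||_{H^1}² reads (1−α)∫(u')² ≥ (α−c)∫u². Any admissible α is ≤ 1 (rapidly oscillating u have ∫u²/∫(u')² → 0), and α = 1 would force 0 ≥ (1−c)∫u², impossible since c < 1; so 1−α > 0. By the sharp Poincaré inequality on H^1_0 of an interval of length L, ∫(u')² ≥ (π/L)²∫u² with equality for the first sine mode sin(π(x−x₀)/L) (x₀ the left endpoint), so the inequality holds for all u iff (1−α)(π/L)² ≥ α − c, i.e. α ≤ ((π/L)² + c)/((π/L)² + 1) = (1 + c(L/π)²)/(1 + (L/π)²). (Direct route, valid since c ≤ 0: Poincaré gives c∫u² ≥ c(L/π)²∫(u')², so a(u,u) ≥ (1 + c(L/π)²)∫(u')², while ||u||_{H^1}² ≤ (1 + (L/π)²)∫(u')²; dividing yields the same α.) With (π/L)² = 4*π^2/9 and c = -3/2, the largest admissible constant is α = ((π/L)² + c)/((π/L)² + 1).
Simplifying, α = (-27 + 8*π^2)/(2*(9 + 4*π^2)).


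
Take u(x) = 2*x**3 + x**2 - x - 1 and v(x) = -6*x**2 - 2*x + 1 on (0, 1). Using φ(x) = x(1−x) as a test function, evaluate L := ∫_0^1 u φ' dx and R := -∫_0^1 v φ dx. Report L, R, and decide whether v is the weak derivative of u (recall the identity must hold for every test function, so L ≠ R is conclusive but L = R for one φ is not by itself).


LHS = -3/10, RHS = 3/10. No, v is not the weak derivative of u.

u(x) = 2*x**3 + x**2 - x - 1, classical derivative u'(x) = 6*x**2 + 2*x - 1.
φ(x) = x(1−x), so φ'(x) = 1 - 2*x.
Note φ(0) = φ(1) = 0, so the boundary term u·φ vanishes.
LHS = ∫_0^1 u(x) φ'(x) dx = ∫_0^1 (-4*x^4 + 3*x^2 + x - 1) dx. Term by term:
  ∫_0^1 -4*x^4 dx = -4/5;  ∫_0^1 3*x^2 dx = 1;  ∫_0^1 x dx = 1/2;
  ∫_0^1 -1 dx = -1.
Sum: -4/5 + 1 + 1/2 − 1 = -3/10.
So LHS = -3/10.
∫_0^1 v(x) φ(x) dx = ∫_0^1 (6*x^4 - 4*x^3 - 3*x^2 + x) dx. Term by term:
  ∫_0^1 6*x^4 dx = 6/5;  ∫_0^1 -4*x^3 dx = -1;  ∫_0^1 -3*x^2 dx = -1;
  ∫_0^1 x dx = 1/2.
Sum: 6/5 − 1 − 1 + 1/2 = -3/10.
So RHS = -∫_0^1 v(x) φ(x) dx = 3/10.
LHS − RHS = -3/5 ≠ 0, so the identity fails.
(For a valid weak derivative the identity must hold for EVERY test function, in particular this one. The failure shows v is NOT the weak derivative of u.)
Correct weak derivative would be u'(x) = 6*x**2 + 2*x - 1.


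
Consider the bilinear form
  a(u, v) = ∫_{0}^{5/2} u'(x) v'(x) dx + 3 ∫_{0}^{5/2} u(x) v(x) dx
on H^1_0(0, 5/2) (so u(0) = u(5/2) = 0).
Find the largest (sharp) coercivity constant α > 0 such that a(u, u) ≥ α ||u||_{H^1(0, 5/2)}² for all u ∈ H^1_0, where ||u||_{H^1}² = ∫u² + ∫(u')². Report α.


α = 1

Coercivity of a(·,·) on H^1_0(0, 5/2) means a(u, u) ≥ α ||u||_{H^1}² for every u ∈ H^1_0.
The interval has length L = 5/2, and Poincaré/coercivity depend only on L. Here a(u, u) = ∫(u')² + (3)·∫u².
Here c = 3 ≥ 1, so a(u,u) = ∫(u')² + c∫u² ≥ ∫(u')² + ∫u² = ||u||_{H^1}², i.e. α = 1 works. No larger α is possible: a(u,u) ≥ α||u||_{H^1}² means (1−α)∫(u')² ≥ (α−c)∫u², and for the modes u_n = sin(nπ(x−x₀)/L) (x₀ the left endpoint) one has ∫u_n²/∫(u_n')² = (L/(nπ))² → 0, so a(u_n,u_n)/||u_n||_{H^1}² → 1. Hence the optimal constant is α = 1.
Therefore α = 1.


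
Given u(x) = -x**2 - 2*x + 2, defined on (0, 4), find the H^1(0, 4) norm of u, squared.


||u||_{H^1}^2 = 8672/15

The H^1 norm (squared) on an interval (0, L) is
  ||u||_{H^1}^2 = ∫_0^L u(x)^2 dx + ∫_0^L u'(x)^2 dx.
Compute u'(x) = -2*x - 2.
Then u(x)^2 = x**4 + 4*x**3 - 8*x + 4 and u'(x)^2 = 4*x**2 + 8*x + 4.
Integrate each monomial from 0 to 4 using ∫_0^4 c·x^n dx = c·4^(n+1)/(n+1):
  ∫_0^4 u(x)^2 dx = ∫_0^4 (x^4 + 4*x^3 - 8*x + 4) dx. Term by term:
    ∫_0^4 x^4 dx = 1024/5;  ∫_0^4 4*x^3 dx = 256;  ∫_0^4 -8*x dx = -64;
    ∫_0^4 4 dx = 16.
  Sum: 1024/5 + 256 − 64 + 16 = 2064/5.
  ∫_0^4 u'(x)^2 dx = ∫_0^4 (4*x^2 + 8*x + 4) dx. Term by term:
    ∫_0^4 4*x^2 dx = 256/3;  ∫_0^4 8*x dx = 64;  ∫_0^4 4 dx = 16.
  Sum: 256/3 + 64 + 16 = 496/3.
Adding: ||u||_{H^1}^2 = 2064/5 + 496/3 = 8672/15.


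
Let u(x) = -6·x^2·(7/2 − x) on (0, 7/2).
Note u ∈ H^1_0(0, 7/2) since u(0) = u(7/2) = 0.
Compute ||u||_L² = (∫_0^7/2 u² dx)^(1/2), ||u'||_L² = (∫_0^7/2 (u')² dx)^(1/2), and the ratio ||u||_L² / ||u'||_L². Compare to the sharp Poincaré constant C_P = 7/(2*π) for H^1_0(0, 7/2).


||u||_L² / ||u'||_L² = sqrt(14)/4 < C_P = 7/(2*π).

u(x) = -6·x^2·(7/2 − x), so u'(x) = 6*x*(3*x - 7).
u(x) = -6·x^2·(7/2 − x) vanishes at x = 0 and x = 7/2, so u ∈ H^1_0(0, 7/2). Differentiate via the product rule and integrate the resulting polynomials term by term.
  ∫_0^7/2 u² dx = ∫_0^7/2 (36*x^6 - 252*x^5 + 441*x^4) dx. Term by term:
    ∫_0^7/2 36*x^6 dx = 1058841/32;  ∫_0^7/2 -252*x^5 dx = -2470629/32;  ∫_0^7/2 441*x^4 dx = 7411887/160.
  Sum: 1058841/32 − 2470629/32 + 7411887/160 = 352947/160.
  ∫_0^7/2 (u')² dx = ∫_0^7/2 (324*x^4 - 1512*x^3 + 1764*x^2) dx. Term by term:
    ∫_0^7/2 324*x^4 dx = 1361367/40;  ∫_0^7/2 -1512*x^3 dx = -453789/8;  ∫_0^7/2 1764*x^2 dx = 50421/2.
  Sum: 1361367/40 − 453789/8 + 50421/2 = 50421/20.
∫_0^7/2 u² dx = 352947/160, so ||u||_L² = 343*sqrt(30)/40.
∫_0^7/2 (u')² dx = 50421/20, so ||u'||_L² = 49*sqrt(105)/10.
Ratio ||u||_L² / ||u'||_L² = sqrt(14)/4.
Sharp Poincaré constant on H^1_0(0, 7/2) is C_P = L/π = 7/(2*π), achieved by sin(2*π/7·x).
A polynomial bump cannot attain the sharp Poincaré constant (only the first sine eigenfunction does), so the ratio is strictly less than C_P, consistent with ||u||_L² ≤ C_P ||u'||_L².


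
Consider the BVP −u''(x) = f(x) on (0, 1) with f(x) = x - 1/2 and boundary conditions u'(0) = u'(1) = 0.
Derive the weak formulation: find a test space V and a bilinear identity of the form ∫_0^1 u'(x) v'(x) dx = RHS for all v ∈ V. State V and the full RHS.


V = H^1(0, 1) (no boundary constraint on v; u is determined up to an additive constant); weak form: ∫_0^1 u'v' dx = ∫_0^1 (x - 1/2) v dx for all v ∈ V.

Multiply both sides by a test function v and integrate from 0 to 1:
  ∫_0^1 −u''(x) v(x) dx = ∫_0^1 f(x) v(x) dx.
Integrate the LHS by parts once:
  ∫_0^1 −u'' v dx = −[u'(x) v(x)]_0^1 + ∫_0^1 u'(x) v'(x) dx.
Thus ∫_0^1 u'(x) v'(x) dx = ∫_0^1 f(x) v(x) dx + [u'(x) v(x)]_0^1.
Choose V so that boundary terms are either known or forced to vanish.
u has homogeneous Neumann: u'(0) = u'(1) = 0. So [u' v]_0^1 = 0·v(1) − 0·v(0) = 0 for any v; take V = H^1(0, 1).
Weak formulation: find u (satisfying any essential BC) such that ∫_0^1 u'(x) v'(x) dx = ∫_0^1 f v dx for all v ∈ V (homogeneous Neumann, so boundary terms vanish).
Substituting f(x) = x - 1/2, the right-hand side is ∫_0^1 (x - 1/2) v dx.
Compatibility check (pure Neumann): taking v ≡ 1 ∈ V gives 0 = ∫_0^1 f dx + (0) − (0), i.e. ∫_0^1 f dx must equal u'(0) − u'(1) = 0. Indeed ∫_0^1 (x - 1/2) dx = 0, so the data are compatible. The solution is then unique only up to an additive constant (fix it e.g. by requiring ∫_0^1 u dx = 0).


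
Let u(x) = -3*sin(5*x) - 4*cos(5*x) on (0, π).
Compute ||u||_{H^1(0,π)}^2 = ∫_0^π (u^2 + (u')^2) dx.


||u||_{H^1(0,π)}^2 = 325*π

u'(x) = 20*sin(5*x) - 15*cos(5*x).
Expand u² and (u')² and integrate term by term on (0, π), using: for integers n ≥ 1, ∫_0^π sin²(nx) dx = ∫_0^π cos²(nx) dx = π/2; for n ≠ n', ∫_0^π sin(nx)sin(n'x) dx = ∫_0^π cos(nx)cos(n'x) dx = 0; and by product-to-sum, ∫_0^π sin(nx)cos(n'x) dx = ½∫_0^π [sin((n+n')x) + sin((n−n')x)] dx, which is 0 when n+n' is even and 2n/(n²−n'²) when n+n' is odd (it need not vanish on (0, π)).
  u² squared terms: (-4)²·∫cos(5x)² dx = 16·π/2 = 8*π;  (-3)²·∫sin(5x)² dx = 9·π/2 = 9*π/2.
  u² cross terms: 2·(-4)·(-3)·∫cos(5x)·sin(5x) dx = 24·(0) = 0.
  So ∫_0^π u² dx = 8*π + 9*π/2 + 0 = 25*π/2.
  (u')² squared terms: (-15)²·∫cos(5x)² dx = 225·π/2 = 225*π/2;  (20)²·∫sin(5x)² dx = 400·π/2 = 200*π.
  (u')² cross terms: 2·(-15)·(20)·∫cos(5x)·sin(5x) dx = -600·(0) = 0.
  So ∫_0^π (u')² dx = 225*π/2 + 200*π + 0 = 625*π/2.
||u||_{H^1}^2 = (25*π/2) + (625*π/2) = 325*π.


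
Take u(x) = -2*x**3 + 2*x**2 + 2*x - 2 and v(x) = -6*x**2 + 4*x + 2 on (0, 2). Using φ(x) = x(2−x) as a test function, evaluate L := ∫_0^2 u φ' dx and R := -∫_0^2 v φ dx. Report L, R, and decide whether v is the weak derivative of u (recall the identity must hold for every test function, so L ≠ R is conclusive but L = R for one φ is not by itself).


LHS = 8/5, RHS = 8/5. Yes, v = u' weakly.

u(x) = -2*x**3 + 2*x**2 + 2*x - 2, classical derivative u'(x) = -6*x**2 + 4*x + 2.
φ(x) = x(2−x), so φ'(x) = 2 - 2*x.
Note φ(0) = φ(2) = 0, so the boundary term u·φ vanishes.
LHS = ∫_0^2 u(x) φ'(x) dx = ∫_0^2 (4*x^4 - 8*x^3 + 8*x - 4) dx. Term by term:
  ∫_0^2 4*x^4 dx = 128/5;  ∫_0^2 -8*x^3 dx = -32;  ∫_0^2 8*x dx = 16;
  ∫_0^2 -4 dx = -8.
Sum: 128/5 − 32 + 16 − 8 = 8/5.
So LHS = 8/5.
∫_0^2 v(x) φ(x) dx = ∫_0^2 (6*x^4 - 16*x^3 + 6*x^2 + 4*x) dx. Term by term:
  ∫_0^2 6*x^4 dx = 192/5;  ∫_0^2 -16*x^3 dx = -64;  ∫_0^2 6*x^2 dx = 16;
  ∫_0^2 4*x dx = 8.
Sum: 192/5 − 64 + 16 + 8 = -8/5.
So RHS = -∫_0^2 v(x) φ(x) dx = 8/5.
LHS = RHS, so the identity holds for this test φ.
Moreover u is smooth here and v(x) = u'(x) = -6*x**2 + 4*x + 2 pointwise, so the identity holds for every test function. Hence v is the weak derivative of u.


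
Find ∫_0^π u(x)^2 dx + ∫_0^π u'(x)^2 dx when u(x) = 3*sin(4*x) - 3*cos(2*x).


||u||_{H^1(0,π)}^2 = 99*π

u'(x) = 6*sin(2*x) + 12*cos(4*x).
Expand u² and (u')² and integrate term by term on (0, π), using: for integers n ≥ 1, ∫_0^π sin²(nx) dx = ∫_0^π cos²(nx) dx = π/2; for n ≠ n', ∫_0^π sin(nx)sin(n'x) dx = ∫_0^π cos(nx)cos(n'x) dx = 0; and by product-to-sum, ∫_0^π sin(nx)cos(n'x) dx = ½∫_0^π [sin((n+n')x) + sin((n−n')x)] dx, which is 0 when n+n' is even and 2n/(n²−n'²) when n+n' is odd (it need not vanish on (0, π)).
  u² squared terms: (-3)²·∫cos(2x)² dx = 9·π/2 = 9*π/2;  (3)²·∫sin(4x)² dx = 9·π/2 = 9*π/2.
  u² cross terms: 2·(-3)·(3)·∫cos(2x)·sin(4x) dx = -18·(0) = 0.
  So ∫_0^π u² dx = 9*π/2 + 9*π/2 + 0 = 9*π.
  (u')² squared terms: (6)²·∫sin(2x)² dx = 36·π/2 = 18*π;  (12)²·∫cos(4x)² dx = 144·π/2 = 72*π.
  (u')² cross terms: 2·(6)·(12)·∫sin(2x)·cos(4x) dx = 144·(0) = 0.
  So ∫_0^π (u')² dx = 18*π + 72*π + 0 = 90*π.
||u||_{H^1}^2 = (9*π) + (90*π) = 99*π.


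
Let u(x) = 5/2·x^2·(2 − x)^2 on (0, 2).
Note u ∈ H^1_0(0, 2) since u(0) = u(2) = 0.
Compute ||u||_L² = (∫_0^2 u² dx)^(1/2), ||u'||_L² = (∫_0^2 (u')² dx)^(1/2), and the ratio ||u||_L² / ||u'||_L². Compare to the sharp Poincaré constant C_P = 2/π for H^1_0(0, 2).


||u||_L² / ||u'||_L² = sqrt(3)/3 < C_P = 2/π.

u(x) = 5/2·x^2·(2 − x)^2, so u'(x) = 10*x*(x - 2)*(x - 1).
u(x) = 5/2·x^2·(2 − x)^2 vanishes at x = 0 and x = 2, so u ∈ H^1_0(0, 2). Differentiate via the product rule and integrate the resulting polynomials term by term.
  ∫_0^2 u² dx = ∫_0^2 (25*x^8/4 - 50*x^7 + 150*x^6 - 200*x^5 + 100*x^4) dx. Term by term:
    ∫_0^2 25*x^8/4 dx = 3200/9;  ∫_0^2 -50*x^7 dx = -1600;  ∫_0^2 150*x^6 dx = 19200/7;
    ∫_0^2 -200*x^5 dx = -6400/3;  ∫_0^2 100*x^4 dx = 640.
  Sum: 3200/9 − 1600 + 19200/7 − 6400/3 + 640 = 320/63.
  ∫_0^2 (u')² dx = ∫_0^2 (100*x^6 - 600*x^5 + 1300*x^4 - 1200*x^3 + 400*x^2) dx. Term by term:
    ∫_0^2 100*x^6 dx = 12800/7;  ∫_0^2 -600*x^5 dx = -6400;  ∫_0^2 1300*x^4 dx = 8320;
    ∫_0^2 -1200*x^3 dx = -4800;  ∫_0^2 400*x^2 dx = 3200/3.
  Sum: 12800/7 − 6400 + 8320 − 4800 + 3200/3 = 320/21.
∫_0^2 u² dx = 320/63, so ||u||_L² = 8*sqrt(35)/21.
∫_0^2 (u')² dx = 320/21, so ||u'||_L² = 8*sqrt(105)/21.
Ratio ||u||_L² / ||u'||_L² = sqrt(3)/3.
Sharp Poincaré constant on H^1_0(0, 2) is C_P = L/π = 2/π, achieved by sin(π/2·x).
A polynomial bump cannot attain the sharp Poincaré constant (only the first sine eigenfunction does), so the ratio is strictly less than C_P, consistent with ||u||_L² ≤ C_P ||u'||_L².


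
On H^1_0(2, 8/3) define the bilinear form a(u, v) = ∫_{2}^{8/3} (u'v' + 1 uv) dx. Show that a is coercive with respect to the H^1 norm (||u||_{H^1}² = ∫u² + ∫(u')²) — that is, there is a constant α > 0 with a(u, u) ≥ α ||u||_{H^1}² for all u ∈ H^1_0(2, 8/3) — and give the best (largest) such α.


α = 1

Coercivity of a(·,·) on H^1_0(2, 8/3) means a(u, u) ≥ α ||u||_{H^1}² for every u ∈ H^1_0.
The interval has length L = 2/3, and Poincaré/coercivity depend only on L. Here a(u, u) = ∫(u')² + (1)·∫u².
Here c = 1 ≥ 1, so a(u,u) = ∫(u')² + c∫u² ≥ ∫(u')² + ∫u² = ||u||_{H^1}², i.e. α = 1 works. No larger α is possible: a(u,u) ≥ α||u||_{H^1}² means (1−α)∫(u')² ≥ (α−c)∫u², and for the modes u_n = sin(nπ(x−x₀)/L) (x₀ the left endpoint) one has ∫u_n²/∫(u_n')² = (L/(nπ))² → 0, so a(u_n,u_n)/||u_n||_{H^1}² → 1. Hence the optimal constant is α = 1.
Therefore α = 1.


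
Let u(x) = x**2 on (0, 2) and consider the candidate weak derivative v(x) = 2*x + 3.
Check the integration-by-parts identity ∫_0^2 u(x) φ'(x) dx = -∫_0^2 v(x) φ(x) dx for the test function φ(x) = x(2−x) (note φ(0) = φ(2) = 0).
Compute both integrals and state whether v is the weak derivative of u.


LHS = -8/3, RHS = -20/3. No, v is not the weak derivative of u.

u(x) = x**2, classical derivative u'(x) = 2*x.
φ(x) = x(2−x), so φ'(x) = 2 - 2*x.
Note φ(0) = φ(2) = 0, so the boundary term u·φ vanishes.
LHS = ∫_0^2 u(x) φ'(x) dx = ∫_0^2 (-2*x^3 + 2*x^2) dx. Term by term:
  ∫_0^2 -2*x^3 dx = -8;  ∫_0^2 2*x^2 dx = 16/3.
Sum: -8 + 16/3 = -8/3.
So LHS = -8/3.
∫_0^2 v(x) φ(x) dx = ∫_0^2 (-2*x^3 + x^2 + 6*x) dx. Term by term:
  ∫_0^2 -2*x^3 dx = -8;  ∫_0^2 x^2 dx = 8/3;  ∫_0^2 6*x dx = 12.
Sum: -8 + 8/3 + 12 = 20/3.
So RHS = -∫_0^2 v(x) φ(x) dx = -20/3.
LHS − RHS = 4 ≠ 0, so the identity fails.
(For a valid weak derivative the identity must hold for EVERY test function, in particular this one. The failure shows v is NOT the weak derivative of u.)
Correct weak derivative would be u'(x) = 2*x.


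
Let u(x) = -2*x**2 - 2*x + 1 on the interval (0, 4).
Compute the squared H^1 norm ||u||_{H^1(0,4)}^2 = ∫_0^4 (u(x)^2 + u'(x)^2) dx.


||u||_{H^1}^2 = 26828/15

The H^1 norm (squared) on an interval (0, L) is
  ||u||_{H^1}^2 = ∫_0^L u(x)^2 dx + ∫_0^L u'(x)^2 dx.
Compute u'(x) = -4*x - 2.
Then u(x)^2 = 4*x**4 + 8*x**3 - 4*x + 1 and u'(x)^2 = 16*x**2 + 16*x + 4.
Integrate each monomial from 0 to 4 using ∫_0^4 c·x^n dx = c·4^(n+1)/(n+1):
  ∫_0^4 u(x)^2 dx = ∫_0^4 (4*x^4 + 8*x^3 - 4*x + 1) dx. Term by term:
    ∫_0^4 4*x^4 dx = 4096/5;  ∫_0^4 8*x^3 dx = 512;  ∫_0^4 -4*x dx = -32;
    ∫_0^4 1 dx = 4.
  Sum: 4096/5 + 512 − 32 + 4 = 6516/5.
  ∫_0^4 u'(x)^2 dx = ∫_0^4 (16*x^2 + 16*x + 4) dx. Term by term:
    ∫_0^4 16*x^2 dx = 1024/3;  ∫_0^4 16*x dx = 128;  ∫_0^4 4 dx = 16.
  Sum: 1024/3 + 128 + 16 = 1456/3.
Adding: ||u||_{H^1}^2 = 6516/5 + 1456/3 = 26828/15.


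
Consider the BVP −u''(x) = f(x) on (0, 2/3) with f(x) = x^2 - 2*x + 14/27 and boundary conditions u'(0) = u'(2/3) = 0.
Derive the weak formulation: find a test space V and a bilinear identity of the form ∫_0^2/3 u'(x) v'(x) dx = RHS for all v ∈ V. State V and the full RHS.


V = H^1(0, 2/3) (no boundary constraint on v; u is determined up to an additive constant); weak form: ∫_0^2/3 u'v' dx = ∫_0^2/3 (x^2 - 2*x + 14/27) v dx for all v ∈ V.

Multiply both sides by a test function v and integrate from 0 to 2/3:
  ∫_0^2/3 −u''(x) v(x) dx = ∫_0^2/3 f(x) v(x) dx.
Integrate the LHS by parts once:
  ∫_0^2/3 −u'' v dx = −[u'(x) v(x)]_0^2/3 + ∫_0^2/3 u'(x) v'(x) dx.
Thus ∫_0^2/3 u'(x) v'(x) dx = ∫_0^2/3 f(x) v(x) dx + [u'(x) v(x)]_0^2/3.
Choose V so that boundary terms are either known or forced to vanish.
u has homogeneous Neumann: u'(0) = u'(2/3) = 0. So [u' v]_0^2/3 = 0·v(2/3) − 0·v(0) = 0 for any v; take V = H^1(0, 2/3).
Weak formulation: find u (satisfying any essential BC) such that ∫_0^2/3 u'(x) v'(x) dx = ∫_0^2/3 f v dx for all v ∈ V (homogeneous Neumann, so boundary terms vanish).
Substituting f(x) = x^2 - 2*x + 14/27, the right-hand side is ∫_0^2/3 (x^2 - 2*x + 14/27) v dx.
Compatibility check (pure Neumann): taking v ≡ 1 ∈ V gives 0 = ∫_0^2/3 f dx + (0) − (0), i.e. ∫_0^2/3 f dx must equal u'(0) − u'(2/3) = 0. Indeed ∫_0^2/3 (x^2 - 2*x + 14/27) dx = 0, so the data are compatible. The solution is then unique only up to an additive constant (fix it e.g. by requiring ∫_0^2/3 u dx = 0).


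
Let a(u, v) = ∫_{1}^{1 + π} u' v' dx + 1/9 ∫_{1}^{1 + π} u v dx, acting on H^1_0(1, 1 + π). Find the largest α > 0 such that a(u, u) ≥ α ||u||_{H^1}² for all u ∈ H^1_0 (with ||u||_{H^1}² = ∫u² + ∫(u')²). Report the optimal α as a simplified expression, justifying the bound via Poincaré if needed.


α = 5/9

Coercivity of a(·,·) on H^1_0(1, 1 + π) means a(u, u) ≥ α ||u||_{H^1}² for every u ∈ H^1_0.
The interval has length L = π, and Poincaré/coercivity depend only on L. Here a(u, u) = ∫(u')² + (1/9)·∫u².
Here 0 < c = 1/9 < 1. The condition a(u,u) ≥ α||u||_{H^1}² reads (1−α)∫(u')² ≥ (α−c)∫u². Any admissible α is ≤ 1 (rapidly oscillating u have ∫u²/∫(u')² → 0), and α = 1 would force 0 ≥ (1−c)∫u², impossible since c < 1; so 1−α > 0. By the sharp Poincaré inequality on H^1_0 of an interval of length L, ∫(u')² ≥ (π/L)²∫u² with equality for the first sine mode sin(π(x−x₀)/L) (x₀ the left endpoint), so the inequality holds for all u iff (1−α)(π/L)² ≥ α − c, i.e. α ≤ ((π/L)² + c)/((π/L)² + 1) = (1 + c(L/π)²)/(1 + (L/π)²). With (π/L)² = 1 and c = 1/9, the largest admissible constant is α = ((π/L)² + c)/((π/L)² + 1).
Simplifying, α = 5/9.


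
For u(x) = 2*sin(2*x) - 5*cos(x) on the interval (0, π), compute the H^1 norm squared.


||u||_{H^1(0,π)}^2 = -160/3 + 35*π

u'(x) = 5*sin(x) + 4*cos(2*x).
Expand u² and (u')² and integrate term by term on (0, π), using: for integers n ≥ 1, ∫_0^π sin²(nx) dx = ∫_0^π cos²(nx) dx = π/2; for n ≠ n', ∫_0^π sin(nx)sin(n'x) dx = ∫_0^π cos(nx)cos(n'x) dx = 0; and by product-to-sum, ∫_0^π sin(nx)cos(n'x) dx = ½∫_0^π [sin((n+n')x) + sin((n−n')x)] dx, which is 0 when n+n' is even and 2n/(n²−n'²) when n+n' is odd (it need not vanish on (0, π)).
  u² squared terms: (-5)²·∫cos(x)² dx = 25·π/2 = 25*π/2;  (2)²·∫sin(2x)² dx = 4·π/2 = 2*π.
  u² cross terms: 2·(-5)·(2)·∫cos(x)·sin(2x) dx = -20·(4/3) = -80/3.
  So ∫_0^π u² dx = 25*π/2 + 2*π − 80/3 = -80/3 + 29*π/2.
  (u')² squared terms: (4)²·∫cos(2x)² dx = 16·π/2 = 8*π;  (5)²·∫sin(x)² dx = 25·π/2 = 25*π/2.
  (u')² cross terms: 2·(4)·(5)·∫cos(2x)·sin(x) dx = 40·(-2/3) = -80/3.
  So ∫_0^π (u')² dx = 8*π + 25*π/2 − 80/3 = -80/3 + 41*π/2.
||u||_{H^1}^2 = (-80/3 + 29*π/2) + (-80/3 + 41*π/2) = -160/3 + 35*π.
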